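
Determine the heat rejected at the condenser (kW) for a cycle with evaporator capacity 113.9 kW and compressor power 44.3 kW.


Q_cond = Q_evap + W
Q_cond = 113.9 + 44.3
Q_cond = 158.2 kW

158.2


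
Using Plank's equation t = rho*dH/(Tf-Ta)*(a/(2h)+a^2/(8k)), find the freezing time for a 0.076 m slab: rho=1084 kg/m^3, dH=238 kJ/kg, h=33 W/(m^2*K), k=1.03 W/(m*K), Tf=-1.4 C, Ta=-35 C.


dT = -1.4 - (-35) = 33.6 K
term1 = a/(2h) = 0.076/(2*33) = 0.001151515152
term2 = a^2/(8k) = 0.076^2/(8*1.03) = 0.0007009708738
t = rho*dH*1000/dT * (term1 + term2)
t = 1084*238*1000/33.6 * (0.001151515152 + 0.0007009708738)
t = 14224 s

14224


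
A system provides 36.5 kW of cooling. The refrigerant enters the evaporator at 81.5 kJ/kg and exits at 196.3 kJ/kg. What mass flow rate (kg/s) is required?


dh = 196.3 - 81.5 = 114.8 kJ/kg
m_dot = Q / dh = 36.5 / 114.8 = 0.3179 kg/s

0.3179


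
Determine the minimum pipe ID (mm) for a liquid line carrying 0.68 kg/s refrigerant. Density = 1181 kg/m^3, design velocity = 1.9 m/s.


A = m_dot / (rho * v) = 0.68 / (1181 * 1.9) = 0.0003030438077 m^2
d = sqrt(4*A/pi) * 1000
d = 19.6 mm

19.6


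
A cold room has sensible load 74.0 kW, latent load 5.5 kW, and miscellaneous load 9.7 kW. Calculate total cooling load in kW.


Q_total = Q_s + Q_l + Q_misc
Q_total = 74.0 + 5.5 + 9.7
Q_total = 89.2 kW

89.2


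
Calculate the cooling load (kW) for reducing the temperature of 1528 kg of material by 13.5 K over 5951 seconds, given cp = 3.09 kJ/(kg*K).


Q = m * cp * dT / t
Q = 1528 * 3.09 * 13.5 / 5951
Q = 10.711 kW

10.711


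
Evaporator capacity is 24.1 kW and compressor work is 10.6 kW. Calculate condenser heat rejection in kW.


Q_cond = Q_evap + W
Q_cond = 24.1 + 10.6
Q_cond = 34.7 kW

34.7


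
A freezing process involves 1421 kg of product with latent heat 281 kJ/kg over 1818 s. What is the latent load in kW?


Q_lat = m * h_fg / t
Q_lat = 1421 * 281 / 1818
Q_lat = 219.64 kW

219.64


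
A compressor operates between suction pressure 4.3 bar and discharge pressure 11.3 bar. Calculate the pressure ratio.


PR = P_high / P_low
PR = 11.3 / 4.3
PR = 2.628

2.628


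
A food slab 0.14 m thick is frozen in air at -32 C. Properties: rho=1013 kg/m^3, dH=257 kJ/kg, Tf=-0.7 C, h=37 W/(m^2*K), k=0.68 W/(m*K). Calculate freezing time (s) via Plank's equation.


dT = -0.7 - (-32) = 31.3 K
term1 = a/(2h) = 0.14/(2*37) = 0.001891891892
term2 = a^2/(8k) = 0.14^2/(8*0.68) = 0.003602941176
t = rho*dH*1000/dT * (term1 + term2)
t = 1013*257*1000/31.3 * (0.001891891892 + 0.003602941176)
t = 45704 s

45704


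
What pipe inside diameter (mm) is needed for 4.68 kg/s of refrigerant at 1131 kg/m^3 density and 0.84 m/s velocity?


A = m_dot / (rho * v) = 4.68 / (1131 * 0.84) = 0.004926108374 m^2
d = sqrt(4*A/pi) * 1000
d = 79.2 mm

79.2


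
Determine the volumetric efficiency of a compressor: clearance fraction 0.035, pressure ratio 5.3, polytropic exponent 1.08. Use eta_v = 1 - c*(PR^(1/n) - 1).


PR^(1/n) = 5.3^(1/1.08) = 4.68409619
eta_v = 1 - 0.035 * (4.68409619 - 1)
eta_v = 0.8711

0.8711


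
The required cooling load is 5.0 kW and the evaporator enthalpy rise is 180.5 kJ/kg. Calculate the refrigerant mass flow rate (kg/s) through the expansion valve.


m_dot = Q / dh
m_dot = 5.0 / 180.5
m_dot = 0.0277 kg/s

0.0277


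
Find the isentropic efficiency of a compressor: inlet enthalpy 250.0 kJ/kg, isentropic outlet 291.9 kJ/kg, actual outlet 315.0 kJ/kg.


dh_ideal = 291.9 - 250.0 = 41.9 kJ/kg
dh_actual = 315.0 - 250.0 = 65.0 kJ/kg
eta_s = dh_ideal / dh_actual = 41.9 / 65.0
eta_s = 0.6446

0.6446


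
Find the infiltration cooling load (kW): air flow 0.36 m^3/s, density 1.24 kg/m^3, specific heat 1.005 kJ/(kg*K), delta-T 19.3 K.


Q = V_dot * rho * cp * dT
Q = 0.36 * 1.24 * 1.005 * 19.3
Q = 8.659 kW

8.659


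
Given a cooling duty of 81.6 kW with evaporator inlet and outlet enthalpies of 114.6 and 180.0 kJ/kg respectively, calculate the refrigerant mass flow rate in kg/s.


dh = 180.0 - 114.6 = 65.4 kJ/kg
m_dot = Q / dh = 81.6 / 65.4 = 1.2477 kg/s

1.2477


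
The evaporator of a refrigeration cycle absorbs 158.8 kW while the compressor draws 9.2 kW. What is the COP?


COP = Q_evap / W
COP = 158.8 / 9.2
COP = 17.261

17.261


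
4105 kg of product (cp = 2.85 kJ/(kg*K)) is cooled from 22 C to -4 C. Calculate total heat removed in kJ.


dT = 22 - (-4) = 26 K
Q = m * cp * dT = 4105 * 2.85 * 26
Q = 304181 kJ

304181


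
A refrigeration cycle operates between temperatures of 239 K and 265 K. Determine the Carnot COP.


dT = 265 - 239 = 26 K
COP_carnot = T_cold / dT = 239 / 26
COP_carnot = 9.192

9.192


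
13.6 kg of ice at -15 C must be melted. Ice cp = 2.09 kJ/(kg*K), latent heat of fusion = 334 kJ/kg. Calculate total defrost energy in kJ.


Sensible heat = cp * dT = 2.09 * 15 = 31.35 kJ/kg
Total per kg = 31.35 + 334 = 365.35 kJ/kg
Q = m * total = 13.6 * 365.35
Q = 4968.8 kJ

4968.8


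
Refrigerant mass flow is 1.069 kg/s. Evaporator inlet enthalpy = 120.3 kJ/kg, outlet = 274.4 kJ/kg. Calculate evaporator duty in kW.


dh = 274.4 - 120.3 = 154.1 kJ/kg
Q_evap = m_dot * dh = 1.069 * 154.1
Q_evap = 164.73 kW

164.73


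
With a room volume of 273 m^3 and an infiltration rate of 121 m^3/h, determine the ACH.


ACH = flow / volume
ACH = 121 / 273
ACH = 0.443

0.443


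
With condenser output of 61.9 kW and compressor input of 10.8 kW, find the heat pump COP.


COP_hp = Q_cond / W
COP_hp = 61.9 / 10.8
COP_hp = 5.731

5.731


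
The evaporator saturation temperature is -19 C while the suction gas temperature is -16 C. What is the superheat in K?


Superheat = T_suction - T_evap
Superheat = -16 - (-19)
Superheat = 3 K

3


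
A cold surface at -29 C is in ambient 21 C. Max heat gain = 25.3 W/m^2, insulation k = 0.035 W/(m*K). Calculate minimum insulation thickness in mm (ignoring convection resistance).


dT = 21 - (-29) = 50 K
thickness = k * dT / q_max * 1000
thickness = 0.035 * 50 / 25.3 * 1000
thickness = 69.2 mm

69.2


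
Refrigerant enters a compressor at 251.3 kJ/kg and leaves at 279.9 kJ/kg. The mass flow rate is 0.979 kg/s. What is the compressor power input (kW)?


dh = 279.9 - 251.3 = 28.6 kJ/kg
W = m_dot * dh = 0.979 * 28.6 = 28.0 kW

28.0


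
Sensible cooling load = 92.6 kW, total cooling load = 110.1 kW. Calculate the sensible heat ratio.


SHR = Q_sensible / Q_total
SHR = 92.6 / 110.1
SHR = 0.841

0.841


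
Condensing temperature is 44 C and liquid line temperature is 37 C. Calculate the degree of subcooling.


Subcooling = T_cond - T_liquid
Subcooling = 44 - 37
Subcooling = 7 K

7


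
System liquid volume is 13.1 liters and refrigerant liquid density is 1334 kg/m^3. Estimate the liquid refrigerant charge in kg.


Charge = V * rho / 1000
Charge = 13.1 * 1334 / 1000
Charge = 17.48 kg

17.48


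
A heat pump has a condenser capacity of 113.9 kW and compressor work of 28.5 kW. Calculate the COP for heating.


COP_hp = Q_cond / W
COP_hp = 113.9 / 28.5
COP_hp = 3.996

3.996


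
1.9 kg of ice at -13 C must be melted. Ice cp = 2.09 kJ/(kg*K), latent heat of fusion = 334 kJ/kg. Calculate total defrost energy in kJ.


Sensible heat = cp * dT = 2.09 * 13 = 27.17 kJ/kg
Total per kg = 27.17 + 334 = 361.17 kJ/kg
Q = m * total = 1.9 * 361.17
Q = 686.2 kJ

686.2


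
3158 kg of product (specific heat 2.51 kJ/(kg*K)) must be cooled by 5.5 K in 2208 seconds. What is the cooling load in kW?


Q = m * cp * dT / t
Q = 3158 * 2.51 * 5.5 / 2208
Q = 19.745 kW

19.745


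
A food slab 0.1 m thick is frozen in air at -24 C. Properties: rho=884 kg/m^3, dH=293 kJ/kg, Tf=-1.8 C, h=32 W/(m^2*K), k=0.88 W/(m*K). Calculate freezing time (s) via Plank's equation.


dT = -1.8 - (-24) = 22.2 K
term1 = a/(2h) = 0.1/(2*32) = 0.0015625
term2 = a^2/(8k) = 0.1^2/(8*0.88) = 0.001420454545
t = rho*dH*1000/dT * (term1 + term2)
t = 884*293*1000/22.2 * (0.0015625 + 0.001420454545)
t = 34803 s

34803


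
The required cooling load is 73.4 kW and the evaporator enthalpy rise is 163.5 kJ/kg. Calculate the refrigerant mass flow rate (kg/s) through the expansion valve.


m_dot = Q / dh
m_dot = 73.4 / 163.5
m_dot = 0.4489 kg/s

0.4489


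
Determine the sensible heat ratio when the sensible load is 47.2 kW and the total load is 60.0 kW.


SHR = Q_sensible / Q_total
SHR = 47.2 / 60.0
SHR = 0.787

0.787


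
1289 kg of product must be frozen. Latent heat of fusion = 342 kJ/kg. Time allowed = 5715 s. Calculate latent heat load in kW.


Q_lat = m * h_fg / t
Q_lat = 1289 * 342 / 5715
Q_lat = 77.14 kW

77.14


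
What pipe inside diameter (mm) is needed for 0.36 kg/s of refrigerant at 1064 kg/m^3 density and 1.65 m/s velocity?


A = m_dot / (rho * v) = 0.36 / (1064 * 1.65) = 0.0002050580998 m^2
d = sqrt(4*A/pi) * 1000
d = 16.2 mm

16.2


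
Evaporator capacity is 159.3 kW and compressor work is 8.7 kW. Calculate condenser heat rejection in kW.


Q_cond = Q_evap + W
Q_cond = 159.3 + 8.7
Q_cond = 168.0 kW

168.0


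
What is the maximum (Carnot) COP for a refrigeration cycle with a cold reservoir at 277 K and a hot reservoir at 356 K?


dT = 356 - 277 = 79 K
COP_carnot = T_cold / dT = 277 / 79
COP_carnot = 3.506

3.506


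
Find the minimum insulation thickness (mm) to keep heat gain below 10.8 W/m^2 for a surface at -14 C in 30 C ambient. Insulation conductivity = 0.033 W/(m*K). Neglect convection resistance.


dT = 30 - (-14) = 44 K
thickness = k * dT / q_max * 1000
thickness = 0.033 * 44 / 10.8 * 1000
thickness = 134.4 mm

134.4


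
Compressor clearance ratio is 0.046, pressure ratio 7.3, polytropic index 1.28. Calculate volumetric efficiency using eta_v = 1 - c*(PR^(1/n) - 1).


PR^(1/n) = 7.3^(1/1.28) = 4.72575263
eta_v = 1 - 0.046 * (4.72575263 - 1)
eta_v = 0.8286

0.8286


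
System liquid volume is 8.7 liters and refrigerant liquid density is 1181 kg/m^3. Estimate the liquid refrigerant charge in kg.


Charge = V * rho / 1000
Charge = 8.7 * 1181 / 1000
Charge = 10.27 kg

10.27


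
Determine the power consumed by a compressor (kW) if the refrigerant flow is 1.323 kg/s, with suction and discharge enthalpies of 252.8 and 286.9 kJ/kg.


dh = 286.9 - 252.8 = 34.1 kJ/kg
W = m_dot * dh = 1.323 * 34.1 = 45.11 kW

45.11


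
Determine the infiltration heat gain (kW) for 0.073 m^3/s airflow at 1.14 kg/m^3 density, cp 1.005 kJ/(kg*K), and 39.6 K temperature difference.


Q = V_dot * rho * cp * dT
Q = 0.073 * 1.14 * 1.005 * 39.6
Q = 3.312 kW

3.312


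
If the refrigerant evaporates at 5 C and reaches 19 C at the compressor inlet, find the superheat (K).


Superheat = T_suction - T_evap
Superheat = 19 - (5)
Superheat = 14 K

14


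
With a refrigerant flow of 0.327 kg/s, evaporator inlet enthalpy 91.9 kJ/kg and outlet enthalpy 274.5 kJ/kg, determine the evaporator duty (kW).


dh = 274.5 - 91.9 = 182.6 kJ/kg
Q_evap = m_dot * dh = 0.327 * 182.6
Q_evap = 59.71 kW

59.71


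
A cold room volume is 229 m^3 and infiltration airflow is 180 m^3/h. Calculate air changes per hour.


ACH = flow / volume
ACH = 180 / 229
ACH = 0.786

0.786


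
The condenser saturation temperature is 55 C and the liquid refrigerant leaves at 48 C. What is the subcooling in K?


Subcooling = T_cond - T_liquid
Subcooling = 55 - 48
Subcooling = 7 K

7


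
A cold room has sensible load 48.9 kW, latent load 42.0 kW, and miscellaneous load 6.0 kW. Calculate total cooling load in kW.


Q_total = Q_s + Q_l + Q_misc
Q_total = 48.9 + 42.0 + 6.0
Q_total = 96.9 kW

96.9


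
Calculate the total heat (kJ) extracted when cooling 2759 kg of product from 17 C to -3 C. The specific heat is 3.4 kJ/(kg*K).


dT = 17 - (-3) = 20 K
Q = m * cp * dT = 2759 * 3.4 * 20
Q = 187612 kJ

187612


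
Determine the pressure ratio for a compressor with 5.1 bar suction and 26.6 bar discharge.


PR = P_high / P_low
PR = 26.6 / 5.1
PR = 5.216

5.216


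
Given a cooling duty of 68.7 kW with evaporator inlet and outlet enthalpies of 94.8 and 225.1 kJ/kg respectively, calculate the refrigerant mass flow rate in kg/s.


dh = 225.1 - 94.8 = 130.3 kJ/kg
m_dot = Q / dh = 68.7 / 130.3 = 0.5272 kg/s

0.5272


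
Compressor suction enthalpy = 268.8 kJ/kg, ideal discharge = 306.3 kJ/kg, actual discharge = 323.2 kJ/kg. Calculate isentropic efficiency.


dh_ideal = 306.3 - 268.8 = 37.5 kJ/kg
dh_actual = 323.2 - 268.8 = 54.4 kJ/kg
eta_s = dh_ideal / dh_actual = 37.5 / 54.4
eta_s = 0.6893

0.6893


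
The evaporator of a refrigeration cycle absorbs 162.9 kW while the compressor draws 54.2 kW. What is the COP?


COP = Q_evap / W
COP = 162.9 / 54.2
COP = 3.006

3.006


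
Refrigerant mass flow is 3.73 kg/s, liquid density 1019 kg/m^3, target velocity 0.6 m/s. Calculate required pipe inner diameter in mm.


A = m_dot / (rho * v) = 3.73 / (1019 * 0.6) = 0.006100752372 m^2
d = sqrt(4*A/pi) * 1000
d = 88.1 mm

88.1


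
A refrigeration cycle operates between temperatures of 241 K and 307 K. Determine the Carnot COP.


dT = 307 - 241 = 66 K
COP_carnot = T_cold / dT = 241 / 66
COP_carnot = 3.652

3.652


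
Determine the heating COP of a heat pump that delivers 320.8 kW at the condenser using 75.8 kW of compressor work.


COP_hp = Q_cond / W
COP_hp = 320.8 / 75.8
COP_hp = 4.232

4.232


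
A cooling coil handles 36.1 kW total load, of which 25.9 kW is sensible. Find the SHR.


SHR = Q_sensible / Q_total
SHR = 25.9 / 36.1
SHR = 0.717

0.717


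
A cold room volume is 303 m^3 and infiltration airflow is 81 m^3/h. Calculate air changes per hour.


ACH = flow / volume
ACH = 81 / 303
ACH = 0.267

0.267


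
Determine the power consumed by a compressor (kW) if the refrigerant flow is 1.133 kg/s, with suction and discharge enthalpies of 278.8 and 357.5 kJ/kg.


dh = 357.5 - 278.8 = 78.7 kJ/kg
W = m_dot * dh = 1.133 * 78.7 = 89.17 kW

89.17


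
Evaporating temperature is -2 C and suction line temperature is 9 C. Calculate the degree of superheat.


Superheat = T_suction - T_evap
Superheat = 9 - (-2)
Superheat = 11 K

11


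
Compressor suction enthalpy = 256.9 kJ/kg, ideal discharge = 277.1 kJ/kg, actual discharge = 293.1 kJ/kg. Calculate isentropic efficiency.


dh_ideal = 277.1 - 256.9 = 20.2 kJ/kg
dh_actual = 293.1 - 256.9 = 36.2 kJ/kg
eta_s = dh_ideal / dh_actual = 20.2 / 36.2
eta_s = 0.558

0.558


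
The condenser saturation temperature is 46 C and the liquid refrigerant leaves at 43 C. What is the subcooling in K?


Subcooling = T_cond - T_liquid
Subcooling = 46 - 43
Subcooling = 3 K

3


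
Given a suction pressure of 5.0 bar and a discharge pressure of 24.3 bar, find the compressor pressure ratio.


PR = P_high / P_low
PR = 24.3 / 5.0
PR = 4.86

4.86


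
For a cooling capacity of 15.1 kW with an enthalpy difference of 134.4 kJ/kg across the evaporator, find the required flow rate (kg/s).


m_dot = Q / dh
m_dot = 15.1 / 134.4
m_dot = 0.1124 kg/s

0.1124


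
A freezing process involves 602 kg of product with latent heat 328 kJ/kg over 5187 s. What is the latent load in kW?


Q_lat = m * h_fg / t
Q_lat = 602 * 328 / 5187
Q_lat = 38.07 kW

38.07


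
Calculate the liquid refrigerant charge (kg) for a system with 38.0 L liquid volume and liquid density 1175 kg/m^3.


Charge = V * rho / 1000
Charge = 38.0 * 1175 / 1000
Charge = 44.65 kg

44.65


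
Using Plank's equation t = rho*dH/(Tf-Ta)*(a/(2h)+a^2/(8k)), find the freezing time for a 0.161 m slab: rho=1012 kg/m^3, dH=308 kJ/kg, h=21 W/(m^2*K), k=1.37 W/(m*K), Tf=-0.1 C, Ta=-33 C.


dT = -0.1 - (-33) = 32.9 K
term1 = a/(2h) = 0.161/(2*21) = 0.003833333333
term2 = a^2/(8k) = 0.161^2/(8*1.37) = 0.002365054745
t = rho*dH*1000/dT * (term1 + term2)
t = 1012*308*1000/32.9 * (0.003833333333 + 0.002365054745)
t = 58724 s

58724


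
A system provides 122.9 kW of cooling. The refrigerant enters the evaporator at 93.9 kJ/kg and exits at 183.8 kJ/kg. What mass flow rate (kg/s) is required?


dh = 183.8 - 93.9 = 89.9 kJ/kg
m_dot = Q / dh = 122.9 / 89.9 = 1.3671 kg/s

1.3671


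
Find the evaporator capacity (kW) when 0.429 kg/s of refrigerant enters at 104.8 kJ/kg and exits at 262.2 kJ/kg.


dh = 262.2 - 104.8 = 157.4 kJ/kg
Q_evap = m_dot * dh = 0.429 * 157.4
Q_evap = 67.52 kW

67.52


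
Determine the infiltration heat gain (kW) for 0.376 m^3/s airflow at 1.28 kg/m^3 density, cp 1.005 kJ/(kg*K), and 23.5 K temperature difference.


Q = V_dot * rho * cp * dT
Q = 0.376 * 1.28 * 1.005 * 23.5
Q = 11.367 kW

11.367


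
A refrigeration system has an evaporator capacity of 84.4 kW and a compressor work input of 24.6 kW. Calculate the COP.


COP = Q_evap / W
COP = 84.4 / 24.6
COP = 3.431

3.431


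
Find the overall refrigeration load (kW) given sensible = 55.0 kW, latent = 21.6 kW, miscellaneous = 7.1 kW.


Q_total = Q_s + Q_l + Q_misc
Q_total = 55.0 + 21.6 + 7.1
Q_total = 83.7 kW

83.7


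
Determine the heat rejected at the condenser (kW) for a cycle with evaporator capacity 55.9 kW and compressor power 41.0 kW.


Q_cond = Q_evap + W
Q_cond = 55.9 + 41.0
Q_cond = 96.9 kW

96.9


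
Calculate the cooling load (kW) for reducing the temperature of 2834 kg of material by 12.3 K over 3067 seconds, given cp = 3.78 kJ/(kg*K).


Q = m * cp * dT / t
Q = 2834 * 3.78 * 12.3 / 3067
Q = 42.962 kW

42.962


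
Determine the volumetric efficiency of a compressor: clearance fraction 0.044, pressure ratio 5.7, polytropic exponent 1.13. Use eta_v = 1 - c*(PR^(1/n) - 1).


PR^(1/n) = 5.7^(1/1.13) = 4.66568916
eta_v = 1 - 0.044 * (4.66568916 - 1)
eta_v = 0.8387

0.8387


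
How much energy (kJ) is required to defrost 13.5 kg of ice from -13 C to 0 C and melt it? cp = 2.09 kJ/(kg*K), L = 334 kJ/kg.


Sensible heat = cp * dT = 2.09 * 13 = 27.17 kJ/kg
Total per kg = 27.17 + 334 = 361.17 kJ/kg
Q = m * total = 13.5 * 361.17
Q = 4875.8 kJ

4875.8


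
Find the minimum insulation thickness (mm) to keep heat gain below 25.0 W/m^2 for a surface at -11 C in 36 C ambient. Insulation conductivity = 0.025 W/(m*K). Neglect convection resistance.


dT = 36 - (-11) = 47 K
thickness = k * dT / q_max * 1000
thickness = 0.025 * 47 / 25.0 * 1000
thickness = 47.0 mm

47.0


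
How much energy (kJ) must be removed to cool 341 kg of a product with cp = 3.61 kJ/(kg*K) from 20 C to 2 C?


dT = 20 - (2) = 18 K
Q = m * cp * dT = 341 * 3.61 * 18
Q = 22158 kJ

22158


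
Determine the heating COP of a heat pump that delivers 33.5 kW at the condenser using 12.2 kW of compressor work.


COP_hp = Q_cond / W
COP_hp = 33.5 / 12.2
COP_hp = 2.746

2.746


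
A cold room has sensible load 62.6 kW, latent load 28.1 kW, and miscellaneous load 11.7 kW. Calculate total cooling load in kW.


Q_total = Q_s + Q_l + Q_misc
Q_total = 62.6 + 28.1 + 11.7
Q_total = 102.4 kW

102.4


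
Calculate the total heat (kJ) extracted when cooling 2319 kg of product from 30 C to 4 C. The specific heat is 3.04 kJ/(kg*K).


dT = 30 - (4) = 26 K
Q = m * cp * dT = 2319 * 3.04 * 26
Q = 183294 kJ

183294


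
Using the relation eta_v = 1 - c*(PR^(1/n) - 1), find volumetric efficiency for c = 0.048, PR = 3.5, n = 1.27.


PR^(1/n) = 3.5^(1/1.27) = 2.68163728
eta_v = 1 - 0.048 * (2.68163728 - 1)
eta_v = 0.9193

0.9193


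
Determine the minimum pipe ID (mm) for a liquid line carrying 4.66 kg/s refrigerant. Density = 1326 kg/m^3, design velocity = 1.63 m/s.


A = m_dot / (rho * v) = 4.66 / (1326 * 1.63) = 0.002156029944 m^2
d = sqrt(4*A/pi) * 1000
d = 52.4 mm

52.4


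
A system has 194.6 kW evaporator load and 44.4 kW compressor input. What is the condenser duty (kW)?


Q_cond = Q_evap + W
Q_cond = 194.6 + 44.4
Q_cond = 239.0 kW

239.0


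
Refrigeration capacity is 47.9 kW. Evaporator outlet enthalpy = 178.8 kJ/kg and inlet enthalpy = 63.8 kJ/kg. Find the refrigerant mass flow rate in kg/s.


dh = 178.8 - 63.8 = 115.0 kJ/kg
m_dot = Q / dh = 47.9 / 115.0 = 0.4165 kg/s

0.4165


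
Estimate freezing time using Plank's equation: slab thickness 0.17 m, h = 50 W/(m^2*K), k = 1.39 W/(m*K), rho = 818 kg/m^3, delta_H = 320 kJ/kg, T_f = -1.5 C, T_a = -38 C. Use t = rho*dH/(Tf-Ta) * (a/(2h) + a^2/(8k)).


dT = -1.5 - (-38) = 36.5 K
term1 = a/(2h) = 0.17/(2*50) = 0.0017
term2 = a^2/(8k) = 0.17^2/(8*1.39) = 0.002598920863
t = rho*dH*1000/dT * (term1 + term2)
t = 818*320*1000/36.5 * (0.0017 + 0.002598920863)
t = 30830 s

30830


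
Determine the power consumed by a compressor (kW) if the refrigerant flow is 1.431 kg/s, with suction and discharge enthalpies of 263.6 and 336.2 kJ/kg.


dh = 336.2 - 263.6 = 72.6 kJ/kg
W = m_dot * dh = 1.431 * 72.6 = 103.89 kW

103.89


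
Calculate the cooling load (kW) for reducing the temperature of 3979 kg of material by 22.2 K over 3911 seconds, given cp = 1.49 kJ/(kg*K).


Q = m * cp * dT / t
Q = 3979 * 1.49 * 22.2 / 3911
Q = 33.653 kW

33.653


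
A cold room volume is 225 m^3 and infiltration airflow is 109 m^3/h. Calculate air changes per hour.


ACH = flow / volume
ACH = 109 / 225
ACH = 0.484

0.484


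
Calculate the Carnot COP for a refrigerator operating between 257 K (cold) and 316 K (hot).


dT = 316 - 257 = 59 K
COP_carnot = T_cold / dT = 257 / 59
COP_carnot = 4.356

4.356


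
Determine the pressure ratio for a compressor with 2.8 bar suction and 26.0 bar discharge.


PR = P_high / P_low
PR = 26.0 / 2.8
PR = 9.286

9.286


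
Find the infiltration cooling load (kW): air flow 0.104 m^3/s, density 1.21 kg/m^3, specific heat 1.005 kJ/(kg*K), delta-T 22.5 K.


Q = V_dot * rho * cp * dT
Q = 0.104 * 1.21 * 1.005 * 22.5
Q = 2.846 kW

2.846


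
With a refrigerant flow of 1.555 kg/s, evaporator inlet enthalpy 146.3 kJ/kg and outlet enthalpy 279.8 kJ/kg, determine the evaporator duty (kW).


dh = 279.8 - 146.3 = 133.5 kJ/kg
Q_evap = m_dot * dh = 1.555 * 133.5
Q_evap = 207.59 kW

207.59


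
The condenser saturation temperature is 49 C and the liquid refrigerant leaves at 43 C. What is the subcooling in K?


Subcooling = T_cond - T_liquid
Subcooling = 49 - 43
Subcooling = 6 K

6


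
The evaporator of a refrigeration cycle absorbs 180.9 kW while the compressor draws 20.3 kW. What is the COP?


COP = Q_evap / W
COP = 180.9 / 20.3
COP = 8.911

8.911


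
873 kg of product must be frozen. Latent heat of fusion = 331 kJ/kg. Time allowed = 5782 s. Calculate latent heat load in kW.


Q_lat = m * h_fg / t
Q_lat = 873 * 331 / 5782
Q_lat = 49.98 kW

49.98


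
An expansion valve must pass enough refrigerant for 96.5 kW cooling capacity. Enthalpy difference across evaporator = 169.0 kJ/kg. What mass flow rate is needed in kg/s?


m_dot = Q / dh
m_dot = 96.5 / 169.0
m_dot = 0.571 kg/s

0.571


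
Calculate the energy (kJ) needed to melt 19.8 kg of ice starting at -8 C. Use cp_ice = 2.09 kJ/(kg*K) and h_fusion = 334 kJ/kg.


Sensible heat = cp * dT = 2.09 * 8 = 16.72 kJ/kg
Total per kg = 16.72 + 334 = 350.72 kJ/kg
Q = m * total = 19.8 * 350.72
Q = 6944.3 kJ

6944.3


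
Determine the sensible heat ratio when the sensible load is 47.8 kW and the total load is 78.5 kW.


SHR = Q_sensible / Q_total
SHR = 47.8 / 78.5
SHR = 0.609

0.609


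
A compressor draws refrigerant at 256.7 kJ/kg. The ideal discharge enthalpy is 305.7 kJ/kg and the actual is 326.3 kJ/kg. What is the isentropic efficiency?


dh_ideal = 305.7 - 256.7 = 49.0 kJ/kg
dh_actual = 326.3 - 256.7 = 69.6 kJ/kg
eta_s = dh_ideal / dh_actual = 49.0 / 69.6
eta_s = 0.704

0.704


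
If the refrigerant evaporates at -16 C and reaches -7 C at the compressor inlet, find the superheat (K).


Superheat = T_suction - T_evap
Superheat = -7 - (-16)
Superheat = 9 K

9


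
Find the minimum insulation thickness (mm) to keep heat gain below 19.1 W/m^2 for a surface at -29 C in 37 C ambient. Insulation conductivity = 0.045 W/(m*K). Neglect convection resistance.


dT = 37 - (-29) = 66 K
thickness = k * dT / q_max * 1000
thickness = 0.045 * 66 / 19.1 * 1000
thickness = 155.5 mm

155.5


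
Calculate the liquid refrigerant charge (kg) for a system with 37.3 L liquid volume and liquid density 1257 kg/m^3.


Charge = V * rho / 1000
Charge = 37.3 * 1257 / 1000
Charge = 46.89 kg

46.89


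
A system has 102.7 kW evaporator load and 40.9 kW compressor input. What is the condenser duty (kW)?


Q_cond = Q_evap + W
Q_cond = 102.7 + 40.9
Q_cond = 143.6 kW

143.6


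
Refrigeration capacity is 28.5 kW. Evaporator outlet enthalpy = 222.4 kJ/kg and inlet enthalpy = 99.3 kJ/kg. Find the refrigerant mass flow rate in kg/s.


dh = 222.4 - 99.3 = 123.1 kJ/kg
m_dot = Q / dh = 28.5 / 123.1 = 0.2315 kg/s

0.2315


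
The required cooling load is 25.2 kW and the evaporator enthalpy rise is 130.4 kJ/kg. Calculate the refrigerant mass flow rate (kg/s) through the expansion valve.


m_dot = Q / dh
m_dot = 25.2 / 130.4
m_dot = 0.1933 kg/s

0.1933


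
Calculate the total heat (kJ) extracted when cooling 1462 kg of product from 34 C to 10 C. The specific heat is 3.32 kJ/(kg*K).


dT = 34 - (10) = 24 K
Q = m * cp * dT = 1462 * 3.32 * 24
Q = 116492 kJ

116492


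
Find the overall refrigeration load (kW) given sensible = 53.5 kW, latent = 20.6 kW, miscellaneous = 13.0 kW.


Q_total = Q_s + Q_l + Q_misc
Q_total = 53.5 + 20.6 + 13.0
Q_total = 87.1 kW

87.1


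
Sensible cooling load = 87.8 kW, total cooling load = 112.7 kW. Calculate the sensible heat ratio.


SHR = Q_sensible / Q_total
SHR = 87.8 / 112.7
SHR = 0.779

0.779


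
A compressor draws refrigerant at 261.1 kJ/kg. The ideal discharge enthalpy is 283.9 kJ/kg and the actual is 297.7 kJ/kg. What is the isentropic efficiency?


dh_ideal = 283.9 - 261.1 = 22.8 kJ/kg
dh_actual = 297.7 - 261.1 = 36.6 kJ/kg
eta_s = dh_ideal / dh_actual = 22.8 / 36.6
eta_s = 0.623

0.623


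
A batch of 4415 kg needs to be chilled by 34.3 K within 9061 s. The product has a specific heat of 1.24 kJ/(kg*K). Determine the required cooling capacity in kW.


Q = m * cp * dT / t
Q = 4415 * 1.24 * 34.3 / 9061
Q = 20.724 kW

20.724


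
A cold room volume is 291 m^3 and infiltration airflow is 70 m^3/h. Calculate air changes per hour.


ACH = flow / volume
ACH = 70 / 291
ACH = 0.241

0.241


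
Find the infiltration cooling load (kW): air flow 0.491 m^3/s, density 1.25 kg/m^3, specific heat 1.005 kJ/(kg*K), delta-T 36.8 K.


Q = V_dot * rho * cp * dT
Q = 0.491 * 1.25 * 1.005 * 36.8
Q = 22.699 kW

22.699


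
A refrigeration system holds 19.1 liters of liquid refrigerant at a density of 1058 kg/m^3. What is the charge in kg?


Charge = V * rho / 1000
Charge = 19.1 * 1058 / 1000
Charge = 20.21 kg

20.21


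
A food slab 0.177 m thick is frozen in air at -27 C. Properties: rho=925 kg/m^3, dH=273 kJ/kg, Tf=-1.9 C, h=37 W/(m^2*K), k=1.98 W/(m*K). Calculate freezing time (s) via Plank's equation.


dT = -1.9 - (-27) = 25.1 K
term1 = a/(2h) = 0.177/(2*37) = 0.002391891892
term2 = a^2/(8k) = 0.177^2/(8*1.98) = 0.001977840909
t = rho*dH*1000/dT * (term1 + term2)
t = 925*273*1000/25.1 * (0.002391891892 + 0.001977840909)
t = 43963 s

43963


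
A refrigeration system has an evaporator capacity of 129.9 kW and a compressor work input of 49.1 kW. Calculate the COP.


COP = Q_evap / W
COP = 129.9 / 49.1
COP = 2.646

2.646


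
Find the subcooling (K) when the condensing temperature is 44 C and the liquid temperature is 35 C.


Subcooling = T_cond - T_liquid
Subcooling = 44 - 35
Subcooling = 9 K

9


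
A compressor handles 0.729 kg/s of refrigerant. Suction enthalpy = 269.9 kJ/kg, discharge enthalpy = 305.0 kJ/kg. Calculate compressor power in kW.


dh = 305.0 - 269.9 = 35.1 kJ/kg
W = m_dot * dh = 0.729 * 35.1 = 25.59 kW

25.59


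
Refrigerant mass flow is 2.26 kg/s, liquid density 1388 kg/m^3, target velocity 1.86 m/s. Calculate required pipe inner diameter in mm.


A = m_dot / (rho * v) = 2.26 / (1388 * 1.86) = 0.000875398965 m^2
d = sqrt(4*A/pi) * 1000
d = 33.4 mm

33.4


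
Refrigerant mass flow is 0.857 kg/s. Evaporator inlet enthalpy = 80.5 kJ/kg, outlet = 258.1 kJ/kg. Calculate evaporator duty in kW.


dh = 258.1 - 80.5 = 177.6 kJ/kg
Q_evap = m_dot * dh = 0.857 * 177.6
Q_evap = 152.2 kW

152.2


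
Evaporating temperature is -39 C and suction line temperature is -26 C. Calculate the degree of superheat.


Superheat = T_suction - T_evap
Superheat = -26 - (-39)
Superheat = 13 K

13


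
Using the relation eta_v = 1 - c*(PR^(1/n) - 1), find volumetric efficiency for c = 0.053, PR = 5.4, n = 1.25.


PR^(1/n) = 5.4^(1/1.25) = 3.85402926
eta_v = 1 - 0.053 * (3.85402926 - 1)
eta_v = 0.8487

0.8487


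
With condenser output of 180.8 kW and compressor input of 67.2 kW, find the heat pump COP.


COP_hp = Q_cond / W
COP_hp = 180.8 / 67.2
COP_hp = 2.69

2.69


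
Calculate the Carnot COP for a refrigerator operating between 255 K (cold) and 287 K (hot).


dT = 287 - 255 = 32 K
COP_carnot = T_cold / dT = 255 / 32
COP_carnot = 7.969

7.969


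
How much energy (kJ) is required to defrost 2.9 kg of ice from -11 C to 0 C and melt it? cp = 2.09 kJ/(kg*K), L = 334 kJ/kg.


Sensible heat = cp * dT = 2.09 * 11 = 22.99 kJ/kg
Total per kg = 22.99 + 334 = 356.99 kJ/kg
Q = m * total = 2.9 * 356.99
Q = 1035.3 kJ

1035.3


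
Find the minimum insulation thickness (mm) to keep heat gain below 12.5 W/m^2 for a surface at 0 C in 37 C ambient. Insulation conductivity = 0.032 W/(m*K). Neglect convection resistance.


dT = 37 - (0) = 37 K
thickness = k * dT / q_max * 1000
thickness = 0.032 * 37 / 12.5 * 1000
thickness = 94.7 mm

94.7


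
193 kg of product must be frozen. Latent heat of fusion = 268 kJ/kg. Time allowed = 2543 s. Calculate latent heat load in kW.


Q_lat = m * h_fg / t
Q_lat = 193 * 268 / 2543
Q_lat = 20.34 kW

20.34


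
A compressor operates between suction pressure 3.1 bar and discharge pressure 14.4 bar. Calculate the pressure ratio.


PR = P_high / P_low
PR = 14.4 / 3.1
PR = 4.645

4.645


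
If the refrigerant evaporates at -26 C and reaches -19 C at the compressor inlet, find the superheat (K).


Superheat = T_suction - T_evap
Superheat = -19 - (-26)
Superheat = 7 K

7


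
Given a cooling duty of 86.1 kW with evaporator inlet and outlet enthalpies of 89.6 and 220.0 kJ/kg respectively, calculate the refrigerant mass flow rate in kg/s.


dh = 220.0 - 89.6 = 130.4 kJ/kg
m_dot = Q / dh = 86.1 / 130.4 = 0.6603 kg/s

0.6603


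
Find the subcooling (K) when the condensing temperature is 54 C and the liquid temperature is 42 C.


Subcooling = T_cond - T_liquid
Subcooling = 54 - 42
Subcooling = 12 K

12


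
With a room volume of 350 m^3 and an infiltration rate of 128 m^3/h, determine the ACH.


ACH = flow / volume
ACH = 128 / 350
ACH = 0.366

0.366


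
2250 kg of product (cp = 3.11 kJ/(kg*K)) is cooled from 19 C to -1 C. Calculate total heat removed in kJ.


dT = 19 - (-1) = 20 K
Q = m * cp * dT = 2250 * 3.11 * 20
Q = 139950 kJ

139950


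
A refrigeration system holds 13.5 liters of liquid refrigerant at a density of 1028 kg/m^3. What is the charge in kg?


Charge = V * rho / 1000
Charge = 13.5 * 1028 / 1000
Charge = 13.88 kg

13.88


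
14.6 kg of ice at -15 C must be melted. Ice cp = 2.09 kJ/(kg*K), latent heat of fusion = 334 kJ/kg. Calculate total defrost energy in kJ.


Sensible heat = cp * dT = 2.09 * 15 = 31.35 kJ/kg
Total per kg = 31.35 + 334 = 365.35 kJ/kg
Q = m * total = 14.6 * 365.35
Q = 5334.1 kJ

5334.1


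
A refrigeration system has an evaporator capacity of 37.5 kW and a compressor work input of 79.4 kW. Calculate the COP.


COP = Q_evap / W
COP = 37.5 / 79.4
COP = 0.472

0.472


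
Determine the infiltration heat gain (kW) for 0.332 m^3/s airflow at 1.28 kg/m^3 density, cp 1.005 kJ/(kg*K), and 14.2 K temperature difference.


Q = V_dot * rho * cp * dT
Q = 0.332 * 1.28 * 1.005 * 14.2
Q = 6.065 kW

6.065


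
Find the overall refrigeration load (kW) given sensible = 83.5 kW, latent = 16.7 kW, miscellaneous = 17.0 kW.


Q_total = Q_s + Q_l + Q_misc
Q_total = 83.5 + 16.7 + 17.0
Q_total = 117.2 kW

117.2


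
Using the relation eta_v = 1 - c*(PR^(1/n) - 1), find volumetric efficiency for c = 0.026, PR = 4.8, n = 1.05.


PR^(1/n) = 4.8^(1/1.05) = 4.45452272
eta_v = 1 - 0.026 * (4.45452272 - 1)
eta_v = 0.9102

0.9102


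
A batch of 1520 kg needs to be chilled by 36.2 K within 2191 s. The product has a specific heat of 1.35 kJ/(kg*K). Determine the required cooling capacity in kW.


Q = m * cp * dT / t
Q = 1520 * 1.35 * 36.2 / 2191
Q = 33.903 kW

33.903


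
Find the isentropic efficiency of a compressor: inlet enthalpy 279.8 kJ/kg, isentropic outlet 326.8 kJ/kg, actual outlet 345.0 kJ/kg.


dh_ideal = 326.8 - 279.8 = 47.0 kJ/kg
dh_actual = 345.0 - 279.8 = 65.2 kJ/kg
eta_s = dh_ideal / dh_actual = 47.0 / 65.2
eta_s = 0.7209

0.7209


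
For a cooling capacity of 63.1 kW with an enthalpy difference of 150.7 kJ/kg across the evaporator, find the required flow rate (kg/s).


m_dot = Q / dh
m_dot = 63.1 / 150.7
m_dot = 0.4187 kg/s

0.4187


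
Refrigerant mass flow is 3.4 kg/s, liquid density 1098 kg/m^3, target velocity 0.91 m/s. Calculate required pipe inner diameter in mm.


A = m_dot / (rho * v) = 3.4 / (1098 * 0.91) = 0.003402790288 m^2
d = sqrt(4*A/pi) * 1000
d = 65.8 mm

65.8


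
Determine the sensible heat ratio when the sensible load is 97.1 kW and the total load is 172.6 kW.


SHR = Q_sensible / Q_total
SHR = 97.1 / 172.6
SHR = 0.563

0.563


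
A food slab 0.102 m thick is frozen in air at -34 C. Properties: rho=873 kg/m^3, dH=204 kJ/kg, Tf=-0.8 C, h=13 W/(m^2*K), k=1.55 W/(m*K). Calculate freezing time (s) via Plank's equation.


dT = -0.8 - (-34) = 33.2 K
term1 = a/(2h) = 0.102/(2*13) = 0.003923076923
term2 = a^2/(8k) = 0.102^2/(8*1.55) = 0.0008390322581
t = rho*dH*1000/dT * (term1 + term2)
t = 873*204*1000/33.2 * (0.003923076923 + 0.0008390322581)
t = 25545 s

25545


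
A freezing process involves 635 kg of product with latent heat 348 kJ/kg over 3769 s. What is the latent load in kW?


Q_lat = m * h_fg / t
Q_lat = 635 * 348 / 3769
Q_lat = 58.63 kW

58.63


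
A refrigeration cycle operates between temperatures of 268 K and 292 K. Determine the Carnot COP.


dT = 292 - 268 = 24 K
COP_carnot = T_cold / dT = 268 / 24
COP_carnot = 11.167

11.167


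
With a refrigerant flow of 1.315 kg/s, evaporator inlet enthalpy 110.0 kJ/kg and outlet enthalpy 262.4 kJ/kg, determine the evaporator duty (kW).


dh = 262.4 - 110.0 = 152.4 kJ/kg
Q_evap = m_dot * dh = 1.315 * 152.4
Q_evap = 200.41 kW

200.41


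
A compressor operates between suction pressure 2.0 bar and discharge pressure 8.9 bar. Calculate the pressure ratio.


PR = P_high / P_low
PR = 8.9 / 2.0
PR = 4.45

4.45


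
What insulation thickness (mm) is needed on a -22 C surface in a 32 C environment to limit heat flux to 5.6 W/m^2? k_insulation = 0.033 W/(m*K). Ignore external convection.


dT = 32 - (-22) = 54 K
thickness = k * dT / q_max * 1000
thickness = 0.033 * 54 / 5.6 * 1000
thickness = 318.2 mm

318.2


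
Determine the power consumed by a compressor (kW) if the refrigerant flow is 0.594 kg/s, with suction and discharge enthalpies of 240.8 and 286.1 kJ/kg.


dh = 286.1 - 240.8 = 45.3 kJ/kg
W = m_dot * dh = 0.594 * 45.3 = 26.91 kW

26.91


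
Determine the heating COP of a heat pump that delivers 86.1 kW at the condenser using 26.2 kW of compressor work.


COP_hp = Q_cond / W
COP_hp = 86.1 / 26.2
COP_hp = 3.286

3.286


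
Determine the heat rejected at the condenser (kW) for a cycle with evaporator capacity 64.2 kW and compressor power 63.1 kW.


Q_cond = Q_evap + W
Q_cond = 64.2 + 63.1
Q_cond = 127.3 kW

127.3


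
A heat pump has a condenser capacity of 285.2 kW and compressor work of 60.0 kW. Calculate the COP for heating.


COP_hp = Q_cond / W
COP_hp = 285.2 / 60.0
COP_hp = 4.753

4.753


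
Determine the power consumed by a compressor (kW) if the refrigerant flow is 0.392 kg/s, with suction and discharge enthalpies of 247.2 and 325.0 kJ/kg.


dh = 325.0 - 247.2 = 77.8 kJ/kg
W = m_dot * dh = 0.392 * 77.8 = 30.5 kW

30.5


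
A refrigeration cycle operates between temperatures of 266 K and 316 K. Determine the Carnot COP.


dT = 316 - 266 = 50 K
COP_carnot = T_cold / dT = 266 / 50
COP_carnot = 5.32

5.32


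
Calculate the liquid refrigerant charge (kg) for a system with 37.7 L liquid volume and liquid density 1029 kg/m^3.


Charge = V * rho / 1000
Charge = 37.7 * 1029 / 1000
Charge = 38.79 kg

38.79


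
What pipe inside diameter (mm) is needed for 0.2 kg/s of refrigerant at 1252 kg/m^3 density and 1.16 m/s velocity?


A = m_dot / (rho * v) = 0.2 / (1252 * 1.16) = 0.0001377106974 m^2
d = sqrt(4*A/pi) * 1000
d = 13.2 mm

13.2


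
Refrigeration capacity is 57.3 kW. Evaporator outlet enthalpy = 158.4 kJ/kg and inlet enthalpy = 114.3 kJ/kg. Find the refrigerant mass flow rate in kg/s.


dh = 158.4 - 114.3 = 44.1 kJ/kg
m_dot = Q / dh = 57.3 / 44.1 = 1.2993 kg/s

1.2993


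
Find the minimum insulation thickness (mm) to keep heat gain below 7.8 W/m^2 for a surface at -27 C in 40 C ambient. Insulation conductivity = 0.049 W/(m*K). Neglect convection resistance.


dT = 40 - (-27) = 67 K
thickness = k * dT / q_max * 1000
thickness = 0.049 * 67 / 7.8 * 1000
thickness = 420.9 mm

420.9


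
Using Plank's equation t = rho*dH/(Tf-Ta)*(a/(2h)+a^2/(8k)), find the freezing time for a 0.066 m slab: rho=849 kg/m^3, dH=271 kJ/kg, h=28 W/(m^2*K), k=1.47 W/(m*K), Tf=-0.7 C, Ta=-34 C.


dT = -0.7 - (-34) = 33.3 K
term1 = a/(2h) = 0.066/(2*28) = 0.001178571429
term2 = a^2/(8k) = 0.066^2/(8*1.47) = 0.0003704081633
t = rho*dH*1000/dT * (term1 + term2)
t = 849*271*1000/33.3 * (0.001178571429 + 0.0003704081633)
t = 10702 s

10702


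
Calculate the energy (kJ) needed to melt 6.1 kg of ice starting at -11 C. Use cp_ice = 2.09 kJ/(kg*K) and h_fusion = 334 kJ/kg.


Sensible heat = cp * dT = 2.09 * 11 = 22.99 kJ/kg
Total per kg = 22.99 + 334 = 356.99 kJ/kg
Q = m * total = 6.1 * 356.99
Q = 2177.6 kJ

2177.6


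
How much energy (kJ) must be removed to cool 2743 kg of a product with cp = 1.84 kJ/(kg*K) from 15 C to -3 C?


dT = 15 - (-3) = 18 K
Q = m * cp * dT = 2743 * 1.84 * 18
Q = 90848 kJ

90848


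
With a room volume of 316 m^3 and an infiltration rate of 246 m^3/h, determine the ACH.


ACH = flow / volume
ACH = 246 / 316
ACH = 0.778

0.778


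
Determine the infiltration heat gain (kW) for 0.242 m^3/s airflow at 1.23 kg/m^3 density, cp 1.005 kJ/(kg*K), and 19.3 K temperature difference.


Q = V_dot * rho * cp * dT
Q = 0.242 * 1.23 * 1.005 * 19.3
Q = 5.774 kW

5.774


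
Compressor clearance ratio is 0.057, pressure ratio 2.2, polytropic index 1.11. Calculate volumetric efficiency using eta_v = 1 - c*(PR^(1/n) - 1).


PR^(1/n) = 2.2^(1/1.11) = 2.0346462
eta_v = 1 - 0.057 * (2.0346462 - 1)
eta_v = 0.941

0.941


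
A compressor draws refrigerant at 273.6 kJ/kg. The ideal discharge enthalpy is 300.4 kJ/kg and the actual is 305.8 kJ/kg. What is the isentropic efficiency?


dh_ideal = 300.4 - 273.6 = 26.8 kJ/kg
dh_actual = 305.8 - 273.6 = 32.2 kJ/kg
eta_s = dh_ideal / dh_actual = 26.8 / 32.2
eta_s = 0.8323

0.8323


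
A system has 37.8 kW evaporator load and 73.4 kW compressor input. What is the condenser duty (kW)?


Q_cond = Q_evap + W
Q_cond = 37.8 + 73.4
Q_cond = 111.2 kW

111.2


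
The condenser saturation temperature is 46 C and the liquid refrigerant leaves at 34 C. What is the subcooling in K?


Subcooling = T_cond - T_liquid
Subcooling = 46 - 34
Subcooling = 12 K

12


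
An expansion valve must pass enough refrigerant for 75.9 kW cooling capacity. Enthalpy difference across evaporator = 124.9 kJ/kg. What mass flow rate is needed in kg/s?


m_dot = Q / dh
m_dot = 75.9 / 124.9
m_dot = 0.6077 kg/s

0.6077
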